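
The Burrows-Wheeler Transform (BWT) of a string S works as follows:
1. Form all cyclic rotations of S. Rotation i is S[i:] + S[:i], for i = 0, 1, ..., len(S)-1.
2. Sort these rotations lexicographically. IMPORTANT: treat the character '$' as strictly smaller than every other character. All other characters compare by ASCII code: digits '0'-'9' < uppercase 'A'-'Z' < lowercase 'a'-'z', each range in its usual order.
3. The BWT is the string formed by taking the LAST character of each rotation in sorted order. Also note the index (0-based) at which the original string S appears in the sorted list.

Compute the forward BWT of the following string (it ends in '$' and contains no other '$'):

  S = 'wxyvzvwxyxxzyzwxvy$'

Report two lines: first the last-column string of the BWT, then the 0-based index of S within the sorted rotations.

All 19 rotations (rotation i = S[i:]+S[:i]):
  rot[0] = wxyvzvwxyxxzyzwxvy$
  rot[1] = xyvzvwxyxxzyzwxvy$w
  rot[2] = yvzvwxyxxzyzwxvy$wx
  rot[3] = vzvwxyxxzyzwxvy$wxy
  rot[4] = zvwxyxxzyzwxvy$wxyv
  rot[5] = vwxyxxzyzwxvy$wxyvz
  rot[6] = wxyxxzyzwxvy$wxyvzv
  rot[7] = xyxxzyzwxvy$wxyvzvw
  rot[8] = yxxzyzwxvy$wxyvzvwx
  rot[9] = xxzyzwxvy$wxyvzvwxy
  rot[10] = xzyzwxvy$wxyvzvwxyx
  rot[11] = zyzwxvy$wxyvzvwxyxx
  rot[12] = yzwxvy$wxyvzvwxyxxz
  rot[13] = zwxvy$wxyvzvwxyxxzy
  rot[14] = wxvy$wxyvzvwxyxxzyz
  rot[15] = xvy$wxyvzvwxyxxzyzw
  rot[16] = vy$wxyvzvwxyxxzyzwx
  rot[17] = y$wxyvzvwxyxxzyzwxv
  rot[18] = $wxyvzvwxyxxzyzwxvy
Sorted (with $ < everything):
  sorted[0] = $wxyvzvwxyxxzyzwxvy  (last char: 'y')
  sorted[1] = vwxyxxzyzwxvy$wxyvz  (last char: 'z')
  sorted[2] = vy$wxyvzvwxyxxzyzwx  (last char: 'x')
  sorted[3] = vzvwxyxxzyzwxvy$wxy  (last char: 'y')
  sorted[4] = wxvy$wxyvzvwxyxxzyz  (last char: 'z')
  sorted[5] = wxyvzvwxyxxzyzwxvy$  (last char: '$')
  sorted[6] = wxyxxzyzwxvy$wxyvzv  (last char: 'v')
  sorted[7] = xvy$wxyvzvwxyxxzyzw  (last char: 'w')
  sorted[8] = xxzyzwxvy$wxyvzvwxy  (last char: 'y')
  sorted[9] = xyvzvwxyxxzyzwxvy$w  (last char: 'w')
  sorted[10] = xyxxzyzwxvy$wxyvzvw  (last char: 'w')
  sorted[11] = xzyzwxvy$wxyvzvwxyx  (last char: 'x')
  sorted[12] = y$wxyvzvwxyxxzyzwxv  (last char: 'v')
  sorted[13] = yvzvwxyxxzyzwxvy$wx  (last char: 'x')
  sorted[14] = yxxzyzwxvy$wxyvzvwx  (last char: 'x')
  sorted[15] = yzwxvy$wxyvzvwxyxxz  (last char: 'z')
  sorted[16] = zvwxyxxzyzwxvy$wxyv  (last char: 'v')
  sorted[17] = zwxvy$wxyvzvwxyxxzy  (last char: 'y')
  sorted[18] = zyzwxvy$wxyvzvwxyxx  (last char: 'x')
Last column: yzxyz$vwywwxvxxzvyx
Original string S is at sorted index 5

Answer: yzxyz$vwywwxvxxzvyx
5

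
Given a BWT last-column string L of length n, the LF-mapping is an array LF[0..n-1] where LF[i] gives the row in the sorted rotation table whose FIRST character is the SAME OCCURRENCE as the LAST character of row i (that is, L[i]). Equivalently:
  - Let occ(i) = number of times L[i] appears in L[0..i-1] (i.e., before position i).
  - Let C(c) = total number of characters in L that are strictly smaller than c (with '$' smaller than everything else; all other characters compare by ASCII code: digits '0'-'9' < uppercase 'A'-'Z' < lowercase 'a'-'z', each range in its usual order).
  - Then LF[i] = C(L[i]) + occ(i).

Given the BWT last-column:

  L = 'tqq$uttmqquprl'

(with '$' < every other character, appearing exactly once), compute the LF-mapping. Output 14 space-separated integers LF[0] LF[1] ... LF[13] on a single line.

Char counts: '$':1, 'l':1, 'm':1, 'p':1, 'q':4, 'r':1, 't':3, 'u':2
C (first-col start): C('$')=0, C('l')=1, C('m')=2, C('p')=3, C('q')=4, C('r')=8, C('t')=9, C('u')=12
L[0]='t': occ=0, LF[0]=C('t')+0=9+0=9
L[1]='q': occ=0, LF[1]=C('q')+0=4+0=4
L[2]='q': occ=1, LF[2]=C('q')+1=4+1=5
L[3]='$': occ=0, LF[3]=C('$')+0=0+0=0
L[4]='u': occ=0, LF[4]=C('u')+0=12+0=12
L[5]='t': occ=1, LF[5]=C('t')+1=9+1=10
L[6]='t': occ=2, LF[6]=C('t')+2=9+2=11
L[7]='m': occ=0, LF[7]=C('m')+0=2+0=2
L[8]='q': occ=2, LF[8]=C('q')+2=4+2=6
L[9]='q': occ=3, LF[9]=C('q')+3=4+3=7
L[10]='u': occ=1, LF[10]=C('u')+1=12+1=13
L[11]='p': occ=0, LF[11]=C('p')+0=3+0=3
L[12]='r': occ=0, LF[12]=C('r')+0=8+0=8
L[13]='l': occ=0, LF[13]=C('l')+0=1+0=1

Answer: 9 4 5 0 12 10 11 2 6 7 13 3 8 1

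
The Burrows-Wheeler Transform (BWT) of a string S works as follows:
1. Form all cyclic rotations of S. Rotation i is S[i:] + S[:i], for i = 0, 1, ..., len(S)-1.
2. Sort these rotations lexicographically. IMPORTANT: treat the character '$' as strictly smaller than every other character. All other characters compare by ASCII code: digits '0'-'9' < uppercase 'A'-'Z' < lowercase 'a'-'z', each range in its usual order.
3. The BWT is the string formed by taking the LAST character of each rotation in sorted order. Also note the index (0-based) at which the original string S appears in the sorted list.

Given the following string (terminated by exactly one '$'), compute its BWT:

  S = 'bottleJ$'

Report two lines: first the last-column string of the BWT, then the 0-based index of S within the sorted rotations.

All 8 rotations (rotation i = S[i:]+S[:i]):
  rot[0] = bottleJ$
  rot[1] = ottleJ$b
  rot[2] = ttleJ$bo
  rot[3] = tleJ$bot
  rot[4] = leJ$bott
  rot[5] = eJ$bottl
  rot[6] = J$bottle
  rot[7] = $bottleJ
Sorted (with $ < everything):
  sorted[0] = $bottleJ  (last char: 'J')
  sorted[1] = J$bottle  (last char: 'e')
  sorted[2] = bottleJ$  (last char: '$')
  sorted[3] = eJ$bottl  (last char: 'l')
  sorted[4] = leJ$bott  (last char: 't')
  sorted[5] = ottleJ$b  (last char: 'b')
  sorted[6] = tleJ$bot  (last char: 't')
  sorted[7] = ttleJ$bo  (last char: 'o')
Last column: Je$ltbto
Original string S is at sorted index 2

Answer: Je$ltbto
2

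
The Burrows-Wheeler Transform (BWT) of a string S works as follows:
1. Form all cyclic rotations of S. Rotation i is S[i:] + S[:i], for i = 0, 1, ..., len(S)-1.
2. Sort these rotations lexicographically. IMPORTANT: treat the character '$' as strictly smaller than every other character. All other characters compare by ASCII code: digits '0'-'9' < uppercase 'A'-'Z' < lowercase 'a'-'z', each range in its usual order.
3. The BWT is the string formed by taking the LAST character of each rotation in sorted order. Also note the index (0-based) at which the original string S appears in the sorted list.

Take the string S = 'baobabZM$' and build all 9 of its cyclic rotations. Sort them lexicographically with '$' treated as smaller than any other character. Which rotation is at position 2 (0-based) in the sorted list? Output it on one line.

Answer: ZM$baobab

Derivation:
All 9 rotations (rotation i = S[i:]+S[:i]):
  rot[0] = baobabZM$
  rot[1] = aobabZM$b
  rot[2] = obabZM$ba
  rot[3] = babZM$bao
  rot[4] = abZM$baob
  rot[5] = bZM$baoba
  rot[6] = ZM$baobab
  rot[7] = M$baobabZ
  rot[8] = $baobabZM
Sorted (with $ < everything):
  sorted[0] = $baobabZM
  sorted[1] = M$baobabZ
  sorted[2] = ZM$baobab
  sorted[3] = abZM$baob
  sorted[4] = aobabZM$b
  sorted[5] = bZM$baoba
  sorted[6] = babZM$bao
  sorted[7] = baobabZM$
  sorted[8] = obabZM$ba
sorted[2] = ZM$baobab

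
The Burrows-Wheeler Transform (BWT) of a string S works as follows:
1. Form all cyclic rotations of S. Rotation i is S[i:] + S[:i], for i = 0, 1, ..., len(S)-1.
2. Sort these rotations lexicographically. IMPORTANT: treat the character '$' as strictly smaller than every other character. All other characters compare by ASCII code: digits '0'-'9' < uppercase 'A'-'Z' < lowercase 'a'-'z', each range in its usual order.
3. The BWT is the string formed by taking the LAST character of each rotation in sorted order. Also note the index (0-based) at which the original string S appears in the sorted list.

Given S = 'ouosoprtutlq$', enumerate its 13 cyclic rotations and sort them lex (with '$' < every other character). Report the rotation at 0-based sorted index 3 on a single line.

Answer: osoprtutlq$ou

Derivation:
All 13 rotations (rotation i = S[i:]+S[:i]):
  rot[0] = ouosoprtutlq$
  rot[1] = uosoprtutlq$o
  rot[2] = osoprtutlq$ou
  rot[3] = soprtutlq$ouo
  rot[4] = oprtutlq$ouos
  rot[5] = prtutlq$ouoso
  rot[6] = rtutlq$ouosop
  rot[7] = tutlq$ouosopr
  rot[8] = utlq$ouosoprt
  rot[9] = tlq$ouosoprtu
  rot[10] = lq$ouosoprtut
  rot[11] = q$ouosoprtutl
  rot[12] = $ouosoprtutlq
Sorted (with $ < everything):
  sorted[0] = $ouosoprtutlq
  sorted[1] = lq$ouosoprtut
  sorted[2] = oprtutlq$ouos
  sorted[3] = osoprtutlq$ou
  sorted[4] = ouosoprtutlq$
  sorted[5] = prtutlq$ouoso
  sorted[6] = q$ouosoprtutl
  sorted[7] = rtutlq$ouosop
  sorted[8] = soprtutlq$ouo
  sorted[9] = tlq$ouosoprtu
  sorted[10] = tutlq$ouosopr
  sorted[11] = uosoprtutlq$o
  sorted[12] = utlq$ouosoprt
sorted[3] = osoprtutlq$ou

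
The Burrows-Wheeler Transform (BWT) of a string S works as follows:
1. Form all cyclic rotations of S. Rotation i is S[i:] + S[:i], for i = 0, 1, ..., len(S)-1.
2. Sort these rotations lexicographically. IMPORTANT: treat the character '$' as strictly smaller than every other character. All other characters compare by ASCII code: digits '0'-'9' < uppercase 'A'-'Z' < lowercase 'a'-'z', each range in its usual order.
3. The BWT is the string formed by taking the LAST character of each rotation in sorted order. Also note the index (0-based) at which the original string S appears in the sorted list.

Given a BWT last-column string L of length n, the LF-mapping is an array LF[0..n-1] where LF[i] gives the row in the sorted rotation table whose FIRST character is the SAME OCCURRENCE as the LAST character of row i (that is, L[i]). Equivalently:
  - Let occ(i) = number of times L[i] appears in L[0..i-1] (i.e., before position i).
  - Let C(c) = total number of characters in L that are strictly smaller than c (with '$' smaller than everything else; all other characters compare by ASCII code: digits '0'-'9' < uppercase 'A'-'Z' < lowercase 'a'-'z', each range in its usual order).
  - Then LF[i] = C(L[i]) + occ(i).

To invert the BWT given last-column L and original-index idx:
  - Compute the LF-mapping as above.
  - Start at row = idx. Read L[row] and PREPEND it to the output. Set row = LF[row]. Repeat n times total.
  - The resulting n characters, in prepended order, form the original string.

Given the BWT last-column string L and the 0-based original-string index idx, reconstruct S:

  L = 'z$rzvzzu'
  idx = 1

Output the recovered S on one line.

Answer: ruzzzvz$

Derivation:
LF mapping: 4 0 1 5 3 6 7 2
Walk LF starting at row 1, prepending L[row]:
  step 1: row=1, L[1]='$', prepend. Next row=LF[1]=0
  step 2: row=0, L[0]='z', prepend. Next row=LF[0]=4
  step 3: row=4, L[4]='v', prepend. Next row=LF[4]=3
  step 4: row=3, L[3]='z', prepend. Next row=LF[3]=5
  step 5: row=5, L[5]='z', prepend. Next row=LF[5]=6
  step 6: row=6, L[6]='z', prepend. Next row=LF[6]=7
  step 7: row=7, L[7]='u', prepend. Next row=LF[7]=2
  step 8: row=2, L[2]='r', prepend. Next row=LF[2]=1
Reversed output: ruzzzvz$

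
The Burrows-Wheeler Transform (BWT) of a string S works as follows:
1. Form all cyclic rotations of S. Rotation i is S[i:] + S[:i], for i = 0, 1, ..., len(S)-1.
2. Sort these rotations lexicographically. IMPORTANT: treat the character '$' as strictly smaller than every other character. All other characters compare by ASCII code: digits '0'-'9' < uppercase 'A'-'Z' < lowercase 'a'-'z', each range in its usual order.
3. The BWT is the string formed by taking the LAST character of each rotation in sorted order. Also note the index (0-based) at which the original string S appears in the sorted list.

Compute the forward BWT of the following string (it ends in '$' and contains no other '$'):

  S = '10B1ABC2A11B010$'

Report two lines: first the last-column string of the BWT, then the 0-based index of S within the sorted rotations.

All 16 rotations (rotation i = S[i:]+S[:i]):
  rot[0] = 10B1ABC2A11B010$
  rot[1] = 0B1ABC2A11B010$1
  rot[2] = B1ABC2A11B010$10
  rot[3] = 1ABC2A11B010$10B
  rot[4] = ABC2A11B010$10B1
  rot[5] = BC2A11B010$10B1A
  rot[6] = C2A11B010$10B1AB
  rot[7] = 2A11B010$10B1ABC
  rot[8] = A11B010$10B1ABC2
  rot[9] = 11B010$10B1ABC2A
  rot[10] = 1B010$10B1ABC2A1
  rot[11] = B010$10B1ABC2A11
  rot[12] = 010$10B1ABC2A11B
  rot[13] = 10$10B1ABC2A11B0
  rot[14] = 0$10B1ABC2A11B01
  rot[15] = $10B1ABC2A11B010
Sorted (with $ < everything):
  sorted[0] = $10B1ABC2A11B010  (last char: '0')
  sorted[1] = 0$10B1ABC2A11B01  (last char: '1')
  sorted[2] = 010$10B1ABC2A11B  (last char: 'B')
  sorted[3] = 0B1ABC2A11B010$1  (last char: '1')
  sorted[4] = 10$10B1ABC2A11B0  (last char: '0')
  sorted[5] = 10B1ABC2A11B010$  (last char: '$')
  sorted[6] = 11B010$10B1ABC2A  (last char: 'A')
  sorted[7] = 1ABC2A11B010$10B  (last char: 'B')
  sorted[8] = 1B010$10B1ABC2A1  (last char: '1')
  sorted[9] = 2A11B010$10B1ABC  (last char: 'C')
  sorted[10] = A11B010$10B1ABC2  (last char: '2')
  sorted[11] = ABC2A11B010$10B1  (last char: '1')
  sorted[12] = B010$10B1ABC2A11  (last char: '1')
  sorted[13] = B1ABC2A11B010$10  (last char: '0')
  sorted[14] = BC2A11B010$10B1A  (last char: 'A')
  sorted[15] = C2A11B010$10B1AB  (last char: 'B')
Last column: 01B10$AB1C2110AB
Original string S is at sorted index 5

Answer: 01B10$AB1C2110AB
5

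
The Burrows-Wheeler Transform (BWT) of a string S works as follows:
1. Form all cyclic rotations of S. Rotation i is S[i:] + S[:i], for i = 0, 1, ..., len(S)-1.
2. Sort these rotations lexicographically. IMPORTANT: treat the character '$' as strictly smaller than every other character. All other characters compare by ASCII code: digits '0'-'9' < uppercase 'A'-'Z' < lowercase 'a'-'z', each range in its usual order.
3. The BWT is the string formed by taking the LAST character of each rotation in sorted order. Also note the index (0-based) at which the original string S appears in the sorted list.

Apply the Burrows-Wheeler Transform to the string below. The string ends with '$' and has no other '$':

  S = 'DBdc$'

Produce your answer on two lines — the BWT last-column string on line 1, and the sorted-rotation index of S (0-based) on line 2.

Answer: cD$dB
2

Derivation:
All 5 rotations (rotation i = S[i:]+S[:i]):
  rot[0] = DBdc$
  rot[1] = Bdc$D
  rot[2] = dc$DB
  rot[3] = c$DBd
  rot[4] = $DBdc
Sorted (with $ < everything):
  sorted[0] = $DBdc  (last char: 'c')
  sorted[1] = Bdc$D  (last char: 'D')
  sorted[2] = DBdc$  (last char: '$')
  sorted[3] = c$DBd  (last char: 'd')
  sorted[4] = dc$DB  (last char: 'B')
Last column: cD$dB
Original string S is at sorted index 2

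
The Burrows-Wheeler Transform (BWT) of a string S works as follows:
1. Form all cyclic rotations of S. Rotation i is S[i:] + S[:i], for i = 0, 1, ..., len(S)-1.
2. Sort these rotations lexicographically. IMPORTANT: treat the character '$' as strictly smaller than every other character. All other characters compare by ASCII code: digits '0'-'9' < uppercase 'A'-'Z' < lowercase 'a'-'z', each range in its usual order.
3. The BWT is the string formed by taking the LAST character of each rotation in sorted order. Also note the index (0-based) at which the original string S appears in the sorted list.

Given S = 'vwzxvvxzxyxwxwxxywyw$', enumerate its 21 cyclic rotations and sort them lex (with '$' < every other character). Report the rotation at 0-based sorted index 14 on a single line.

All 21 rotations (rotation i = S[i:]+S[:i]):
  rot[0] = vwzxvvxzxyxwxwxxywyw$
  rot[1] = wzxvvxzxyxwxwxxywyw$v
  rot[2] = zxvvxzxyxwxwxxywyw$vw
  rot[3] = xvvxzxyxwxwxxywyw$vwz
  rot[4] = vvxzxyxwxwxxywyw$vwzx
  rot[5] = vxzxyxwxwxxywyw$vwzxv
  rot[6] = xzxyxwxwxxywyw$vwzxvv
  rot[7] = zxyxwxwxxywyw$vwzxvvx
  rot[8] = xyxwxwxxywyw$vwzxvvxz
  rot[9] = yxwxwxxywyw$vwzxvvxzx
  rot[10] = xwxwxxywyw$vwzxvvxzxy
  rot[11] = wxwxxywyw$vwzxvvxzxyx
  rot[12] = xwxxywyw$vwzxvvxzxyxw
  rot[13] = wxxywyw$vwzxvvxzxyxwx
  rot[14] = xxywyw$vwzxvvxzxyxwxw
  rot[15] = xywyw$vwzxvvxzxyxwxwx
  rot[16] = ywyw$vwzxvvxzxyxwxwxx
  rot[17] = wyw$vwzxvvxzxyxwxwxxy
  rot[18] = yw$vwzxvvxzxyxwxwxxyw
  rot[19] = w$vwzxvvxzxyxwxwxxywy
  rot[20] = $vwzxvvxzxyxwxwxxywyw
Sorted (with $ < everything):
  sorted[0] = $vwzxvvxzxyxwxwxxywyw
  sorted[1] = vvxzxyxwxwxxywyw$vwzx
  sorted[2] = vwzxvvxzxyxwxwxxywyw$
  sorted[3] = vxzxyxwxwxxywyw$vwzxv
  sorted[4] = w$vwzxvvxzxyxwxwxxywy
  sorted[5] = wxwxxywyw$vwzxvvxzxyx
  sorted[6] = wxxywyw$vwzxvvxzxyxwx
  sorted[7] = wyw$vwzxvvxzxyxwxwxxy
  sorted[8] = wzxvvxzxyxwxwxxywyw$v
  sorted[9] = xvvxzxyxwxwxxywyw$vwz
  sorted[10] = xwxwxxywyw$vwzxvvxzxy
  sorted[11] = xwxxywyw$vwzxvvxzxyxw
  sorted[12] = xxywyw$vwzxvvxzxyxwxw
  sorted[13] = xywyw$vwzxvvxzxyxwxwx
  sorted[14] = xyxwxwxxywyw$vwzxvvxz
  sorted[15] = xzxyxwxwxxywyw$vwzxvv
  sorted[16] = yw$vwzxvvxzxyxwxwxxyw
  sorted[17] = ywyw$vwzxvvxzxyxwxwxx
  sorted[18] = yxwxwxxywyw$vwzxvvxzx
  sorted[19] = zxvvxzxyxwxwxxywyw$vw
  sorted[20] = zxyxwxwxxywyw$vwzxvvx
sorted[14] = xyxwxwxxywyw$vwzxvvxz

Answer: xyxwxwxxywyw$vwzxvvxz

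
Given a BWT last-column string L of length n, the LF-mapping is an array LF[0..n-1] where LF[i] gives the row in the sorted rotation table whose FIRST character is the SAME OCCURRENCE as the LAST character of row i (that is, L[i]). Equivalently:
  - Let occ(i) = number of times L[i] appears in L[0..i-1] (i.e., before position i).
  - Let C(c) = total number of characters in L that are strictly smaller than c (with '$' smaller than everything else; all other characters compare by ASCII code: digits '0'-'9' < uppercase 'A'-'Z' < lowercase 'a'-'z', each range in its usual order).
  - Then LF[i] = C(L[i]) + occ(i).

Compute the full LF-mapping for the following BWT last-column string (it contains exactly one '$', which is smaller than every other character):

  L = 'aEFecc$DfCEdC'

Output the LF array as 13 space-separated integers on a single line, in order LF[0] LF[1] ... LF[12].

Char counts: '$':1, 'C':2, 'D':1, 'E':2, 'F':1, 'a':1, 'c':2, 'd':1, 'e':1, 'f':1
C (first-col start): C('$')=0, C('C')=1, C('D')=3, C('E')=4, C('F')=6, C('a')=7, C('c')=8, C('d')=10, C('e')=11, C('f')=12
L[0]='a': occ=0, LF[0]=C('a')+0=7+0=7
L[1]='E': occ=0, LF[1]=C('E')+0=4+0=4
L[2]='F': occ=0, LF[2]=C('F')+0=6+0=6
L[3]='e': occ=0, LF[3]=C('e')+0=11+0=11
L[4]='c': occ=0, LF[4]=C('c')+0=8+0=8
L[5]='c': occ=1, LF[5]=C('c')+1=8+1=9
L[6]='$': occ=0, LF[6]=C('$')+0=0+0=0
L[7]='D': occ=0, LF[7]=C('D')+0=3+0=3
L[8]='f': occ=0, LF[8]=C('f')+0=12+0=12
L[9]='C': occ=0, LF[9]=C('C')+0=1+0=1
L[10]='E': occ=1, LF[10]=C('E')+1=4+1=5
L[11]='d': occ=0, LF[11]=C('d')+0=10+0=10
L[12]='C': occ=1, LF[12]=C('C')+1=1+1=2

Answer: 7 4 6 11 8 9 0 3 12 1 5 10 2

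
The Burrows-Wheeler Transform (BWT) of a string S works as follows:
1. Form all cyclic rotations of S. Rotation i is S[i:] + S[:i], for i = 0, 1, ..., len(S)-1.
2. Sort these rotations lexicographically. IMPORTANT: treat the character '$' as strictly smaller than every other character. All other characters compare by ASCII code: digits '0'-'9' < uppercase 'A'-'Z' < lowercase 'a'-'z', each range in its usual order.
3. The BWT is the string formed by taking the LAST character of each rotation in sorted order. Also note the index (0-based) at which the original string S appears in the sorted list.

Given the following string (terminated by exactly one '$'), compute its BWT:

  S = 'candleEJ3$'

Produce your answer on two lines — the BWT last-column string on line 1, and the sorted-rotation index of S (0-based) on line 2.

Answer: 3JeEc$nlda
5

Derivation:
All 10 rotations (rotation i = S[i:]+S[:i]):
  rot[0] = candleEJ3$
  rot[1] = andleEJ3$c
  rot[2] = ndleEJ3$ca
  rot[3] = dleEJ3$can
  rot[4] = leEJ3$cand
  rot[5] = eEJ3$candl
  rot[6] = EJ3$candle
  rot[7] = J3$candleE
  rot[8] = 3$candleEJ
  rot[9] = $candleEJ3
Sorted (with $ < everything):
  sorted[0] = $candleEJ3  (last char: '3')
  sorted[1] = 3$candleEJ  (last char: 'J')
  sorted[2] = EJ3$candle  (last char: 'e')
  sorted[3] = J3$candleE  (last char: 'E')
  sorted[4] = andleEJ3$c  (last char: 'c')
  sorted[5] = candleEJ3$  (last char: '$')
  sorted[6] = dleEJ3$can  (last char: 'n')
  sorted[7] = eEJ3$candl  (last char: 'l')
  sorted[8] = leEJ3$cand  (last char: 'd')
  sorted[9] = ndleEJ3$ca  (last char: 'a')
Last column: 3JeEc$nlda
Original string S is at sorted index 5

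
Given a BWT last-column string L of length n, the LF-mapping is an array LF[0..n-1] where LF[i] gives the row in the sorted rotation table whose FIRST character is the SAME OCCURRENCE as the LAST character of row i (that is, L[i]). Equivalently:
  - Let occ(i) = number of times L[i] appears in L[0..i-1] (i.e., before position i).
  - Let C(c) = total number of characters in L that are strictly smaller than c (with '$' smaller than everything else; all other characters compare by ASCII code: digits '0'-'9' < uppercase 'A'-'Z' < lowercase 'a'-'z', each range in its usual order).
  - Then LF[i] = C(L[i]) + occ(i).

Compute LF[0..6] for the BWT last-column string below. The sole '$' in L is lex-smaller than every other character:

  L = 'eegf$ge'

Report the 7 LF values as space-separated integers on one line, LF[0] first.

Answer: 1 2 5 4 0 6 3

Derivation:
Char counts: '$':1, 'e':3, 'f':1, 'g':2
C (first-col start): C('$')=0, C('e')=1, C('f')=4, C('g')=5
L[0]='e': occ=0, LF[0]=C('e')+0=1+0=1
L[1]='e': occ=1, LF[1]=C('e')+1=1+1=2
L[2]='g': occ=0, LF[2]=C('g')+0=5+0=5
L[3]='f': occ=0, LF[3]=C('f')+0=4+0=4
L[4]='$': occ=0, LF[4]=C('$')+0=0+0=0
L[5]='g': occ=1, LF[5]=C('g')+1=5+1=6
L[6]='e': occ=2, LF[6]=C('e')+2=1+2=3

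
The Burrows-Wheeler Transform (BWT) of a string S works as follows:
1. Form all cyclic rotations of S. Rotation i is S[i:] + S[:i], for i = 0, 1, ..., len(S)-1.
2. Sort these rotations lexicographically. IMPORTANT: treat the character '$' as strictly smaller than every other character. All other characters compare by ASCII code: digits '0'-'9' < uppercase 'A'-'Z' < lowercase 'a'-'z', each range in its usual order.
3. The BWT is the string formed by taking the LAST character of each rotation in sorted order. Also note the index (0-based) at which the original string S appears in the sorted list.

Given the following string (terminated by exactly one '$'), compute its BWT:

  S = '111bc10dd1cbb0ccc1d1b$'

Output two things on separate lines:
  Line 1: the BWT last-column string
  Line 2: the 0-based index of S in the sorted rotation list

Answer: bb1c$1d1dc1bc1bc1c01d0
4

Derivation:
All 22 rotations (rotation i = S[i:]+S[:i]):
  rot[0] = 111bc10dd1cbb0ccc1d1b$
  rot[1] = 11bc10dd1cbb0ccc1d1b$1
  rot[2] = 1bc10dd1cbb0ccc1d1b$11
  rot[3] = bc10dd1cbb0ccc1d1b$111
  rot[4] = c10dd1cbb0ccc1d1b$111b
  rot[5] = 10dd1cbb0ccc1d1b$111bc
  rot[6] = 0dd1cbb0ccc1d1b$111bc1
  rot[7] = dd1cbb0ccc1d1b$111bc10
  rot[8] = d1cbb0ccc1d1b$111bc10d
  rot[9] = 1cbb0ccc1d1b$111bc10dd
  rot[10] = cbb0ccc1d1b$111bc10dd1
  rot[11] = bb0ccc1d1b$111bc10dd1c
  rot[12] = b0ccc1d1b$111bc10dd1cb
  rot[13] = 0ccc1d1b$111bc10dd1cbb
  rot[14] = ccc1d1b$111bc10dd1cbb0
  rot[15] = cc1d1b$111bc10dd1cbb0c
  rot[16] = c1d1b$111bc10dd1cbb0cc
  rot[17] = 1d1b$111bc10dd1cbb0ccc
  rot[18] = d1b$111bc10dd1cbb0ccc1
  rot[19] = 1b$111bc10dd1cbb0ccc1d
  rot[20] = b$111bc10dd1cbb0ccc1d1
  rot[21] = $111bc10dd1cbb0ccc1d1b
Sorted (with $ < everything):
  sorted[0] = $111bc10dd1cbb0ccc1d1b  (last char: 'b')
  sorted[1] = 0ccc1d1b$111bc10dd1cbb  (last char: 'b')
  sorted[2] = 0dd1cbb0ccc1d1b$111bc1  (last char: '1')
  sorted[3] = 10dd1cbb0ccc1d1b$111bc  (last char: 'c')
  sorted[4] = 111bc10dd1cbb0ccc1d1b$  (last char: '$')
  sorted[5] = 11bc10dd1cbb0ccc1d1b$1  (last char: '1')
  sorted[6] = 1b$111bc10dd1cbb0ccc1d  (last char: 'd')
  sorted[7] = 1bc10dd1cbb0ccc1d1b$11  (last char: '1')
  sorted[8] = 1cbb0ccc1d1b$111bc10dd  (last char: 'd')
  sorted[9] = 1d1b$111bc10dd1cbb0ccc  (last char: 'c')
  sorted[10] = b$111bc10dd1cbb0ccc1d1  (last char: '1')
  sorted[11] = b0ccc1d1b$111bc10dd1cb  (last char: 'b')
  sorted[12] = bb0ccc1d1b$111bc10dd1c  (last char: 'c')
  sorted[13] = bc10dd1cbb0ccc1d1b$111  (last char: '1')
  sorted[14] = c10dd1cbb0ccc1d1b$111b  (last char: 'b')
  sorted[15] = c1d1b$111bc10dd1cbb0cc  (last char: 'c')
  sorted[16] = cbb0ccc1d1b$111bc10dd1  (last char: '1')
  sorted[17] = cc1d1b$111bc10dd1cbb0c  (last char: 'c')
  sorted[18] = ccc1d1b$111bc10dd1cbb0  (last char: '0')
  sorted[19] = d1b$111bc10dd1cbb0ccc1  (last char: '1')
  sorted[20] = d1cbb0ccc1d1b$111bc10d  (last char: 'd')
  sorted[21] = dd1cbb0ccc1d1b$111bc10  (last char: '0')
Last column: bb1c$1d1dc1bc1bc1c01d0
Original string S is at sorted index 4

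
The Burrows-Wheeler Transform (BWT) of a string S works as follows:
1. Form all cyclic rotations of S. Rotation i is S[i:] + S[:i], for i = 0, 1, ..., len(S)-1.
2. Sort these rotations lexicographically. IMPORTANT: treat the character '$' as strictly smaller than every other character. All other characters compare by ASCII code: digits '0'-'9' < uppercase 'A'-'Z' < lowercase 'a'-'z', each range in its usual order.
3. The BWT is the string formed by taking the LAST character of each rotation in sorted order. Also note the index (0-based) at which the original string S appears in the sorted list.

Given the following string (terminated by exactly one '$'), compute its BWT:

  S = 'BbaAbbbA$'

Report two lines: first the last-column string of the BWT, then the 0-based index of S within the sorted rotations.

All 9 rotations (rotation i = S[i:]+S[:i]):
  rot[0] = BbaAbbbA$
  rot[1] = baAbbbA$B
  rot[2] = aAbbbA$Bb
  rot[3] = AbbbA$Bba
  rot[4] = bbbA$BbaA
  rot[5] = bbA$BbaAb
  rot[6] = bA$BbaAbb
  rot[7] = A$BbaAbbb
  rot[8] = $BbaAbbbA
Sorted (with $ < everything):
  sorted[0] = $BbaAbbbA  (last char: 'A')
  sorted[1] = A$BbaAbbb  (last char: 'b')
  sorted[2] = AbbbA$Bba  (last char: 'a')
  sorted[3] = BbaAbbbA$  (last char: '$')
  sorted[4] = aAbbbA$Bb  (last char: 'b')
  sorted[5] = bA$BbaAbb  (last char: 'b')
  sorted[6] = baAbbbA$B  (last char: 'B')
  sorted[7] = bbA$BbaAb  (last char: 'b')
  sorted[8] = bbbA$BbaA  (last char: 'A')
Last column: Aba$bbBbA
Original string S is at sorted index 3

Answer: Aba$bbBbA
3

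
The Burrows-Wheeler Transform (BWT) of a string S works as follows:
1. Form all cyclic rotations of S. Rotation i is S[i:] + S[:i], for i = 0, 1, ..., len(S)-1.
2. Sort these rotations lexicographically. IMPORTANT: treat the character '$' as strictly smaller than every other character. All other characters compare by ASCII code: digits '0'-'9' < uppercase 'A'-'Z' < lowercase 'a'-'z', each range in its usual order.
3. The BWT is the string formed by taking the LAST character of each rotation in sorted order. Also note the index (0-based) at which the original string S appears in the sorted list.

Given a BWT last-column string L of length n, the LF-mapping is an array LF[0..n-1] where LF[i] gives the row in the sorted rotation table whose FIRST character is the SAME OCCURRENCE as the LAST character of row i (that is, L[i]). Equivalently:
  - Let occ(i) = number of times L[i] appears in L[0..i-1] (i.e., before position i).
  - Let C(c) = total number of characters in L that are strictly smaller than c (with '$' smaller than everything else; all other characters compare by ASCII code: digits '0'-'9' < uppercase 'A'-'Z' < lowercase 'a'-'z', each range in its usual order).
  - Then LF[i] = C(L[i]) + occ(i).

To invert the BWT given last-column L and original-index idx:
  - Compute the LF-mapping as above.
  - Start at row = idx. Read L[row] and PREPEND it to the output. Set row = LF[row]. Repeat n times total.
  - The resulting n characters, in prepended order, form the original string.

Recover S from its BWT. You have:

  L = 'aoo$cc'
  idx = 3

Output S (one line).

Answer: cocoa$

Derivation:
LF mapping: 1 4 5 0 2 3
Walk LF starting at row 3, prepending L[row]:
  step 1: row=3, L[3]='$', prepend. Next row=LF[3]=0
  step 2: row=0, L[0]='a', prepend. Next row=LF[0]=1
  step 3: row=1, L[1]='o', prepend. Next row=LF[1]=4
  step 4: row=4, L[4]='c', prepend. Next row=LF[4]=2
  step 5: row=2, L[2]='o', prepend. Next row=LF[2]=5
  step 6: row=5, L[5]='c', prepend. Next row=LF[5]=3
Reversed output: cocoa$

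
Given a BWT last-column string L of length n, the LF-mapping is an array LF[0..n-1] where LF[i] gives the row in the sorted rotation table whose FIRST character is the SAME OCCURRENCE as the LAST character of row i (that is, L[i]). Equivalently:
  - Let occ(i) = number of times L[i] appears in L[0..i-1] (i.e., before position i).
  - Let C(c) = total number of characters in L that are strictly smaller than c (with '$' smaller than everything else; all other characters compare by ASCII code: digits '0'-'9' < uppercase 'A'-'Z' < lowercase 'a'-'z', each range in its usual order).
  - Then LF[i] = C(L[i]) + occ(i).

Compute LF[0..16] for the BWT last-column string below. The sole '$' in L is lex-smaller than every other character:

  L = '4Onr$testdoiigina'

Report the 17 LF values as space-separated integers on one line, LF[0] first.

Answer: 1 2 10 13 0 15 5 14 16 4 12 7 8 6 9 11 3

Derivation:
Char counts: '$':1, '4':1, 'O':1, 'a':1, 'd':1, 'e':1, 'g':1, 'i':3, 'n':2, 'o':1, 'r':1, 's':1, 't':2
C (first-col start): C('$')=0, C('4')=1, C('O')=2, C('a')=3, C('d')=4, C('e')=5, C('g')=6, C('i')=7, C('n')=10, C('o')=12, C('r')=13, C('s')=14, C('t')=15
L[0]='4': occ=0, LF[0]=C('4')+0=1+0=1
L[1]='O': occ=0, LF[1]=C('O')+0=2+0=2
L[2]='n': occ=0, LF[2]=C('n')+0=10+0=10
L[3]='r': occ=0, LF[3]=C('r')+0=13+0=13
L[4]='$': occ=0, LF[4]=C('$')+0=0+0=0
L[5]='t': occ=0, LF[5]=C('t')+0=15+0=15
L[6]='e': occ=0, LF[6]=C('e')+0=5+0=5
L[7]='s': occ=0, LF[7]=C('s')+0=14+0=14
L[8]='t': occ=1, LF[8]=C('t')+1=15+1=16
L[9]='d': occ=0, LF[9]=C('d')+0=4+0=4
L[10]='o': occ=0, LF[10]=C('o')+0=12+0=12
L[11]='i': occ=0, LF[11]=C('i')+0=7+0=7
L[12]='i': occ=1, LF[12]=C('i')+1=7+1=8
L[13]='g': occ=0, LF[13]=C('g')+0=6+0=6
L[14]='i': occ=2, LF[14]=C('i')+2=7+2=9
L[15]='n': occ=1, LF[15]=C('n')+1=10+1=11
L[16]='a': occ=0, LF[16]=C('a')+0=3+0=3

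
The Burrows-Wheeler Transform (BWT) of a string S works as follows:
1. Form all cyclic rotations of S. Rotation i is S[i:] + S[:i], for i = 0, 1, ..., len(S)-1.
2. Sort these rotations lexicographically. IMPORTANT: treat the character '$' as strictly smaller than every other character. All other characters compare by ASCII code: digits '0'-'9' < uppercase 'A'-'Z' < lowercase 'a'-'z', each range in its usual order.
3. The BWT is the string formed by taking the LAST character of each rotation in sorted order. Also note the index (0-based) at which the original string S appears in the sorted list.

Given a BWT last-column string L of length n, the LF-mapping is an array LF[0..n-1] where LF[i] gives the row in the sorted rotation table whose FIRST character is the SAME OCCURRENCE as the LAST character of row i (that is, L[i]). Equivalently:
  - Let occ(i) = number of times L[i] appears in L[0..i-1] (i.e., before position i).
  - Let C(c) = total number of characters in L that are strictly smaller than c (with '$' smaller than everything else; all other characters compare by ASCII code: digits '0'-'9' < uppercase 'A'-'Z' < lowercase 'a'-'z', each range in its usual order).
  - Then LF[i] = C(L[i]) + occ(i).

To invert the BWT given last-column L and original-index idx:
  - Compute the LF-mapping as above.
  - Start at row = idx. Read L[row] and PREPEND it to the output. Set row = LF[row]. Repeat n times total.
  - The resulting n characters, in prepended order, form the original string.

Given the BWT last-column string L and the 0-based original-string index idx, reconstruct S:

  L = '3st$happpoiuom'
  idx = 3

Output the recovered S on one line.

LF mapping: 1 11 12 0 3 2 8 9 10 6 4 13 7 5
Walk LF starting at row 3, prepending L[row]:
  step 1: row=3, L[3]='$', prepend. Next row=LF[3]=0
  step 2: row=0, L[0]='3', prepend. Next row=LF[0]=1
  step 3: row=1, L[1]='s', prepend. Next row=LF[1]=11
  step 4: row=11, L[11]='u', prepend. Next row=LF[11]=13
  step 5: row=13, L[13]='m', prepend. Next row=LF[13]=5
  step 6: row=5, L[5]='a', prepend. Next row=LF[5]=2
  step 7: row=2, L[2]='t', prepend. Next row=LF[2]=12
  step 8: row=12, L[12]='o', prepend. Next row=LF[12]=7
  step 9: row=7, L[7]='p', prepend. Next row=LF[7]=9
  step 10: row=9, L[9]='o', prepend. Next row=LF[9]=6
  step 11: row=6, L[6]='p', prepend. Next row=LF[6]=8
  step 12: row=8, L[8]='p', prepend. Next row=LF[8]=10
  step 13: row=10, L[10]='i', prepend. Next row=LF[10]=4
  step 14: row=4, L[4]='h', prepend. Next row=LF[4]=3
Reversed output: hippopotamus3$

Answer: hippopotamus3$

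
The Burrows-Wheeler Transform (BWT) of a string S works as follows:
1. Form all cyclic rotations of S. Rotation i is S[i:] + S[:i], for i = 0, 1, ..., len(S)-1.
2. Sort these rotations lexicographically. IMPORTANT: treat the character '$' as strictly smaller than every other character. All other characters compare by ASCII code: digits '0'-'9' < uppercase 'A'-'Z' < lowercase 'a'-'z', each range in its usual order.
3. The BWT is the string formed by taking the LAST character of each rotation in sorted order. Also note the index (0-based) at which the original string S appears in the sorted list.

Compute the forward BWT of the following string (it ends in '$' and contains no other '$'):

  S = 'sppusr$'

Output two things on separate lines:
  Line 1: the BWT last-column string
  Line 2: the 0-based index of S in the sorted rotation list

All 7 rotations (rotation i = S[i:]+S[:i]):
  rot[0] = sppusr$
  rot[1] = ppusr$s
  rot[2] = pusr$sp
  rot[3] = usr$spp
  rot[4] = sr$sppu
  rot[5] = r$sppus
  rot[6] = $sppusr
Sorted (with $ < everything):
  sorted[0] = $sppusr  (last char: 'r')
  sorted[1] = ppusr$s  (last char: 's')
  sorted[2] = pusr$sp  (last char: 'p')
  sorted[3] = r$sppus  (last char: 's')
  sorted[4] = sppusr$  (last char: '$')
  sorted[5] = sr$sppu  (last char: 'u')
  sorted[6] = usr$spp  (last char: 'p')
Last column: rsps$up
Original string S is at sorted index 4

Answer: rsps$up
4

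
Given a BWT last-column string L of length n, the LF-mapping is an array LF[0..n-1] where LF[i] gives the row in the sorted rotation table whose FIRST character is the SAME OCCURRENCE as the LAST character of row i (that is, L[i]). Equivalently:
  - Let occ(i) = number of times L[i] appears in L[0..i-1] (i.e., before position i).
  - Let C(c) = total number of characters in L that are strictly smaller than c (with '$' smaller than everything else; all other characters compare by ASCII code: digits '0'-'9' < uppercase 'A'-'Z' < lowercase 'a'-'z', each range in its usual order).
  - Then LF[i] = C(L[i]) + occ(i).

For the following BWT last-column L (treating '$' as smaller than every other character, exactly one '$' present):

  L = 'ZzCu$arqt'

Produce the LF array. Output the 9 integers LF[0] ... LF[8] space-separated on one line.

Char counts: '$':1, 'C':1, 'Z':1, 'a':1, 'q':1, 'r':1, 't':1, 'u':1, 'z':1
C (first-col start): C('$')=0, C('C')=1, C('Z')=2, C('a')=3, C('q')=4, C('r')=5, C('t')=6, C('u')=7, C('z')=8
L[0]='Z': occ=0, LF[0]=C('Z')+0=2+0=2
L[1]='z': occ=0, LF[1]=C('z')+0=8+0=8
L[2]='C': occ=0, LF[2]=C('C')+0=1+0=1
L[3]='u': occ=0, LF[3]=C('u')+0=7+0=7
L[4]='$': occ=0, LF[4]=C('$')+0=0+0=0
L[5]='a': occ=0, LF[5]=C('a')+0=3+0=3
L[6]='r': occ=0, LF[6]=C('r')+0=5+0=5
L[7]='q': occ=0, LF[7]=C('q')+0=4+0=4
L[8]='t': occ=0, LF[8]=C('t')+0=6+0=6

Answer: 2 8 1 7 0 3 5 4 6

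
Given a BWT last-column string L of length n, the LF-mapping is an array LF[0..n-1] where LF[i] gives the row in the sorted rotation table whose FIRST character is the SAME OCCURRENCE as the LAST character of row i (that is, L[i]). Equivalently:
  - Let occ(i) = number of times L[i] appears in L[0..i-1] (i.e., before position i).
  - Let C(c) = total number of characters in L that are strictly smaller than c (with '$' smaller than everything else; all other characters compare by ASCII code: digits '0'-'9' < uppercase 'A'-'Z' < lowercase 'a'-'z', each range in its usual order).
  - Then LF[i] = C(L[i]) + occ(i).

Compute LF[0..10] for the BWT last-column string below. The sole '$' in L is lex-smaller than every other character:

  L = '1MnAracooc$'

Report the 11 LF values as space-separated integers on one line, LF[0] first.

Answer: 1 3 7 2 10 4 5 8 9 6 0

Derivation:
Char counts: '$':1, '1':1, 'A':1, 'M':1, 'a':1, 'c':2, 'n':1, 'o':2, 'r':1
C (first-col start): C('$')=0, C('1')=1, C('A')=2, C('M')=3, C('a')=4, C('c')=5, C('n')=7, C('o')=8, C('r')=10
L[0]='1': occ=0, LF[0]=C('1')+0=1+0=1
L[1]='M': occ=0, LF[1]=C('M')+0=3+0=3
L[2]='n': occ=0, LF[2]=C('n')+0=7+0=7
L[3]='A': occ=0, LF[3]=C('A')+0=2+0=2
L[4]='r': occ=0, LF[4]=C('r')+0=10+0=10
L[5]='a': occ=0, LF[5]=C('a')+0=4+0=4
L[6]='c': occ=0, LF[6]=C('c')+0=5+0=5
L[7]='o': occ=0, LF[7]=C('o')+0=8+0=8
L[8]='o': occ=1, LF[8]=C('o')+1=8+1=9
L[9]='c': occ=1, LF[9]=C('c')+1=5+1=6
L[10]='$': occ=0, LF[10]=C('$')+0=0+0=0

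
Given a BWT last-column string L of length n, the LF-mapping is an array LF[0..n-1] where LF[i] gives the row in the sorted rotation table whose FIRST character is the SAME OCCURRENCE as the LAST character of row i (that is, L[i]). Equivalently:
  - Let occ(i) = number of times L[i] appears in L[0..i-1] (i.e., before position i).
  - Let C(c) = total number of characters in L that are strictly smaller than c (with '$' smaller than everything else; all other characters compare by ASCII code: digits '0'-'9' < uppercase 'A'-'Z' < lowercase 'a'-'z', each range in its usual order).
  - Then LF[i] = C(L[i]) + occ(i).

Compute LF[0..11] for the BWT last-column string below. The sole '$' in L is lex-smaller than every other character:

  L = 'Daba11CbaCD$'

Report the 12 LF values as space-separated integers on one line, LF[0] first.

Char counts: '$':1, '1':2, 'C':2, 'D':2, 'a':3, 'b':2
C (first-col start): C('$')=0, C('1')=1, C('C')=3, C('D')=5, C('a')=7, C('b')=10
L[0]='D': occ=0, LF[0]=C('D')+0=5+0=5
L[1]='a': occ=0, LF[1]=C('a')+0=7+0=7
L[2]='b': occ=0, LF[2]=C('b')+0=10+0=10
L[3]='a': occ=1, LF[3]=C('a')+1=7+1=8
L[4]='1': occ=0, LF[4]=C('1')+0=1+0=1
L[5]='1': occ=1, LF[5]=C('1')+1=1+1=2
L[6]='C': occ=0, LF[6]=C('C')+0=3+0=3
L[7]='b': occ=1, LF[7]=C('b')+1=10+1=11
L[8]='a': occ=2, LF[8]=C('a')+2=7+2=9
L[9]='C': occ=1, LF[9]=C('C')+1=3+1=4
L[10]='D': occ=1, LF[10]=C('D')+1=5+1=6
L[11]='$': occ=0, LF[11]=C('$')+0=0+0=0

Answer: 5 7 10 8 1 2 3 11 9 4 6 0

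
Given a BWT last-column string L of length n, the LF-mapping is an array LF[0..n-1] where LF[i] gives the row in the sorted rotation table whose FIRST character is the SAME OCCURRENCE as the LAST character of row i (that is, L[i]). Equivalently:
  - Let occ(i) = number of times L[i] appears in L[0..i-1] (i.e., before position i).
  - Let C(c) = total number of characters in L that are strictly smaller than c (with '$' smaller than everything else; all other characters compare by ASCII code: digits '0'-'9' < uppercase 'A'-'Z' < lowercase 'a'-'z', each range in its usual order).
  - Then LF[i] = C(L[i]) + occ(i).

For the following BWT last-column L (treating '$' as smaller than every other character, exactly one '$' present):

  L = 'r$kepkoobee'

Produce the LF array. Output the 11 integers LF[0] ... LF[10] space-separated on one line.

Char counts: '$':1, 'b':1, 'e':3, 'k':2, 'o':2, 'p':1, 'r':1
C (first-col start): C('$')=0, C('b')=1, C('e')=2, C('k')=5, C('o')=7, C('p')=9, C('r')=10
L[0]='r': occ=0, LF[0]=C('r')+0=10+0=10
L[1]='$': occ=0, LF[1]=C('$')+0=0+0=0
L[2]='k': occ=0, LF[2]=C('k')+0=5+0=5
L[3]='e': occ=0, LF[3]=C('e')+0=2+0=2
L[4]='p': occ=0, LF[4]=C('p')+0=9+0=9
L[5]='k': occ=1, LF[5]=C('k')+1=5+1=6
L[6]='o': occ=0, LF[6]=C('o')+0=7+0=7
L[7]='o': occ=1, LF[7]=C('o')+1=7+1=8
L[8]='b': occ=0, LF[8]=C('b')+0=1+0=1
L[9]='e': occ=1, LF[9]=C('e')+1=2+1=3
L[10]='e': occ=2, LF[10]=C('e')+2=2+2=4

Answer: 10 0 5 2 9 6 7 8 1 3 4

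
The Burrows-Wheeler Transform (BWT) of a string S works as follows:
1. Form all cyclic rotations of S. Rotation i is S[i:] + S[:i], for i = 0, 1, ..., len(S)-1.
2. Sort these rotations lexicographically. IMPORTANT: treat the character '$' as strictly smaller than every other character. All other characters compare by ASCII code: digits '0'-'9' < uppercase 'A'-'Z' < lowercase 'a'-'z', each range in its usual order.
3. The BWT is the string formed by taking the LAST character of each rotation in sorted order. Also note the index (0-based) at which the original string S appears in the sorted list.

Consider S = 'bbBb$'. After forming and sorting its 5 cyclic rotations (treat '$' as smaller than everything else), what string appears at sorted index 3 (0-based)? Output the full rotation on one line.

Answer: bBb$b

Derivation:
All 5 rotations (rotation i = S[i:]+S[:i]):
  rot[0] = bbBb$
  rot[1] = bBb$b
  rot[2] = Bb$bb
  rot[3] = b$bbB
  rot[4] = $bbBb
Sorted (with $ < everything):
  sorted[0] = $bbBb
  sorted[1] = Bb$bb
  sorted[2] = b$bbB
  sorted[3] = bBb$b
  sorted[4] = bbBb$
sorted[3] = bBb$b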